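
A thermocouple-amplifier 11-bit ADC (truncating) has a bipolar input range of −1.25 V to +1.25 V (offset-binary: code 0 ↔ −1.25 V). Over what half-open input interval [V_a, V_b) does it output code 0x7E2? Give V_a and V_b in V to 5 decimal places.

LSB = 2.5/2^11 = 1.221 mV.
Code 0x7E2 = 2018 decimal.
V_a = V_low + 2018·LSB = 1.21338 V; V_b = V_low + 2019·LSB = 1.2146 V.

[1.21338 V, 1.21460 V)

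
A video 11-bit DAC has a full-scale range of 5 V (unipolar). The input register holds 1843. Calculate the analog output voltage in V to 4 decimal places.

4.4995 V

LSB = 5 V / 2^11 = 2.441 mV.
V_out = 0 + 1843 × 0.00244141 V = 4.49951 V.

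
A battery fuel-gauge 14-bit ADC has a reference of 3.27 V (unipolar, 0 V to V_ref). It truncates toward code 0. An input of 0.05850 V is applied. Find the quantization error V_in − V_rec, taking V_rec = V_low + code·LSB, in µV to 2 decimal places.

LSB = 3.27/2^14 = 199.58 µV.
(0.05850 − 0)/0.000199585 = 293.1083; ⌊·⌋ gives code 293.
Reconstructed: 0.058478394 V.
Difference: 2.16064e-05 V → 21.61 µV.

21.61 µV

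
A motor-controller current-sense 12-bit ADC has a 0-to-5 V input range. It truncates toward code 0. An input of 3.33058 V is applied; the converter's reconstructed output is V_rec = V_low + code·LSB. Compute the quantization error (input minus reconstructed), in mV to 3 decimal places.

0.502 mV

Step size: 5 V ÷ 2^12 = 1.221 mV.
(3.33058 − 0)/0.0012207 = 2728.4111; ⌊·⌋ gives code 2728.
V_rec = 0 + 2728·0.0012207 = 3.3300781 V.
Difference: 0.000501875 V → 0.502 mV.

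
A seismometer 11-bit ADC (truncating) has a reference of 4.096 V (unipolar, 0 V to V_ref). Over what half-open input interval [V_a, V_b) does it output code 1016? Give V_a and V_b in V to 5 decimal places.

LSB = 4.096/2^11 = 2.000 mV.
V_a = V_low + 1016·LSB = 2.032 V; V_b = V_low + 1017·LSB = 2.034 V.

[2.03200 V, 2.03400 V)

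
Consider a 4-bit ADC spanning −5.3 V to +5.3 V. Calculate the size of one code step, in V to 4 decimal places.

0.6625 V

Full-scale span = 10.6 V.
LSB = 10.6 / 2^4 = 10.6 / 16 = 0.6625 V = 0.6625 V.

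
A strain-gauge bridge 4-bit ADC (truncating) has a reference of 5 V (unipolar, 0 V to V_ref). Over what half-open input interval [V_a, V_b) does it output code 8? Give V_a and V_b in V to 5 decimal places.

LSB = 5/2^4 = 312.500 mV.
V_a = V_low + 8·LSB = 2.5 V; V_b = V_low + 9·LSB = 2.8125 V.

[2.50000 V, 2.81250 V)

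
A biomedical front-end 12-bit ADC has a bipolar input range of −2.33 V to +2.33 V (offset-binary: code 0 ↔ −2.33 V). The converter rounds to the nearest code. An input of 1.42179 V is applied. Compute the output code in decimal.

code 3298

LSB = 4.66 V / 4096 = 1.138 mV.
Input sits at 3297.711 steps above V_low.
round(3297.711) = 3298.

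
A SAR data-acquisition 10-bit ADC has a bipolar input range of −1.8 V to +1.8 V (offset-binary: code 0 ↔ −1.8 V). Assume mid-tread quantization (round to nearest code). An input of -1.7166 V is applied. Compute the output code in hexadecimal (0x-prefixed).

code 0x18 (decimal 24)

With 1024 levels over 3.6 V, one step is 3.516 mV.
(V_in − V_low)/LSB = (-1.7166 − (−1.8)) / 0.00351563 = 23.723.
round(23.723) = 24.
In hexadecimal (0x-prefixed): 0x18.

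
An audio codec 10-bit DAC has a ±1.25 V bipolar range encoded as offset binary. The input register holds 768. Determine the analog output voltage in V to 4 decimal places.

0.6250 V

LSB = 2.5 V / 2^10 = 2.441 mV.
V_out = (−1.25) + 768 × 0.00244141 V = 0.625 V.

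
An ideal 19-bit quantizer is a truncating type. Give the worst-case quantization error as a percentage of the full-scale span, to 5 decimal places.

0.00019 %

Truncating → worst-case error = 1 LSB = V_FS/2^19, so 100/524288 = 0.000190735 % of full scale.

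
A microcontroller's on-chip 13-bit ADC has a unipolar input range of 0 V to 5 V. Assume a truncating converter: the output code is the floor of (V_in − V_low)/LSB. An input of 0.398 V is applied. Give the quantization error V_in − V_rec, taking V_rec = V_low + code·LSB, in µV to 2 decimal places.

50.78 µV

LSB = 5/2^13 = 0.610 mV.
Scaled input = 652.0832 LSBs, so code = 652.
Code 652 maps back to 0 + 652×0.000610352 V = 0.39794922 V.
Error = 0.398 − 0.39794922 = 5.07812e-05 V = 50.78 µV.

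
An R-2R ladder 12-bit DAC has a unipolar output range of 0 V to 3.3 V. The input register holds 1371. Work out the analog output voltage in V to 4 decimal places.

1.1046 V

LSB = 3.3 V / 2^12 = 0.806 mV.
V_out = 0 + 1371 × 0.000805664 V = 1.10457 V.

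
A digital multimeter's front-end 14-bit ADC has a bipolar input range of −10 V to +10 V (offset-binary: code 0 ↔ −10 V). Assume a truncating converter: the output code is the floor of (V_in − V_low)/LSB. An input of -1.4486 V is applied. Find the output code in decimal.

code 7005

Full-scale span = 20 V; LSB = 20/2^14 = 1.221 mV.
Input sits at 7005.307 steps above V_low.
So the output code is 7005.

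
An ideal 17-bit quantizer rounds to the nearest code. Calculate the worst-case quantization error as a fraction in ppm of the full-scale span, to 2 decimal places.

Rounding → worst-case error = ½ LSB = V_FS/2^18, so 1e+06/262144 = 3.8147 ppm of full scale.

3.81 ppm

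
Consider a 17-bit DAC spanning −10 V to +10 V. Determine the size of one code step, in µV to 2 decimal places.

152.59 µV

Full-scale span = 20 V.
LSB = 20 / 2^17 = 20 / 131072 = 0.000152588 V = 152.59 µV.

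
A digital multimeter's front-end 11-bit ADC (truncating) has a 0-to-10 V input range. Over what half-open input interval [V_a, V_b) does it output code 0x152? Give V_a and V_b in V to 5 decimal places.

LSB = 10/2^11 = 4.883 mV.
Code 0x152 = 338 decimal.
V_a = V_low + 338·LSB = 1.65039 V; V_b = V_low + 339·LSB = 1.65527 V.

[1.65039 V, 1.65527 V)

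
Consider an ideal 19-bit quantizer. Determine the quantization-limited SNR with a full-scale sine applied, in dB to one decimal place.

116.1 dB

SNR ≈ 6.02·N + 1.76 dB = 6.02·19 + 1.76 = 116.14 dB.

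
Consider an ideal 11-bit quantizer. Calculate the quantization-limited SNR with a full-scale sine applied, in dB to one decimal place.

68.0 dB

SNR ≈ 6.02·N + 1.76 dB = 6.02·11 + 1.76 = 67.98 dB.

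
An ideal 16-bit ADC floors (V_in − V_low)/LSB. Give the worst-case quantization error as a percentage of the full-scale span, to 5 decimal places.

0.00153 %

Truncating → worst-case error = 1 LSB = V_FS/2^16, so 100/65536 = 0.00152588 % of full scale.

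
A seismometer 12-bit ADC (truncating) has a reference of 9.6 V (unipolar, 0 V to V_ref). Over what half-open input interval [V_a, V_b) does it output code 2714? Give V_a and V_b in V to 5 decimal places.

LSB = 9.6/2^12 = 2.344 mV.
V_a = V_low + 2714·LSB = 6.36094 V; V_b = V_low + 2715·LSB = 6.36328 V.

[6.36094 V, 6.36328 V)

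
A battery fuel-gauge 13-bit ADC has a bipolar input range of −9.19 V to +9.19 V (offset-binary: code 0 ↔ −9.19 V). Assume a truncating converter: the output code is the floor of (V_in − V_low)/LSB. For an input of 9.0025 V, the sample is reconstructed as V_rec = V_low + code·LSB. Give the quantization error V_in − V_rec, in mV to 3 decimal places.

Step size: 18.38 V ÷ 2^13 = 2.244 mV.
Scaled input = 8108.4309 LSBs, so code = 8108.
Code 8108 maps back to (−9.19) + 8108×0.00224365 V = 9.0015332 V.
Error = 9.0025 − 9.0015332 = 0.000966797 V = 0.967 mV.

0.967 mV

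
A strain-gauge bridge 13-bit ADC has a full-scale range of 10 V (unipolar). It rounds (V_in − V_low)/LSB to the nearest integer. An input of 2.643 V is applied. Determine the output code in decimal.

code 2165

LSB = 10 V / 8192 = 1.221 mV.
(V_in − V_low)/LSB = (2.643 − 0) / 0.0012207 = 2165.146.
So the output code is 2165.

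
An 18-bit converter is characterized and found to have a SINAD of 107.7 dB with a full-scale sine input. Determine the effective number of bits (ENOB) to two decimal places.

ENOB = (SINAD − 1.76) / 6.02 = (107.7 − 1.76)/6.02 = 17.598.

17.60 bits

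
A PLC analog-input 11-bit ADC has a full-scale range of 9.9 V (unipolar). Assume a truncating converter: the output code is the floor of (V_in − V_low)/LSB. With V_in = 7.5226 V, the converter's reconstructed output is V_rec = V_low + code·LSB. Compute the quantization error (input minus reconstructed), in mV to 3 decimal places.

0.920 mV

One LSB is 9.9 V / 2048 = 4.834 mV.
Scaled input = 1556.1904 LSBs, so code = 1556.
V_rec = 0 + 1556·0.00483398 = 7.5216797 V.
Difference: 0.000920313 V → 0.920 mV.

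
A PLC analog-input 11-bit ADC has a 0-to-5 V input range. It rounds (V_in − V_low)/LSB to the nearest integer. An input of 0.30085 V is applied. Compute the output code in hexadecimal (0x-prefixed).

With 2048 levels over 5 V, one step is 2.441 mV.
(0.30085 − 0) / 0.00244141 = 123.228 LSBs.
round(123.228) = 123.
In hexadecimal (0x-prefixed): 0x7B.

code 0x7B (decimal 123)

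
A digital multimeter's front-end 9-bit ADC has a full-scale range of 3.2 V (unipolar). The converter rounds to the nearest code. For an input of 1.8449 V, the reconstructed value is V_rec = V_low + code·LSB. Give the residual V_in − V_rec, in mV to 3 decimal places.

1.150 mV

LSB = 3.2/2^9 = 6.250 mV.
(1.8449 − 0)/0.00625 = 295.1840; round gives code 295.
Reconstructed: 1.84375 V.
Difference: 0.00115 V → 1.150 mV.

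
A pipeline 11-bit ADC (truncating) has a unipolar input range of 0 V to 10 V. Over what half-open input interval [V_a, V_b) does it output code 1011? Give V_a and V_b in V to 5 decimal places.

[4.93652 V, 4.94141 V)

LSB = 10/2^11 = 4.883 mV.
V_a = V_low + 1011·LSB = 4.93652 V; V_b = V_low + 1012·LSB = 4.94141 V.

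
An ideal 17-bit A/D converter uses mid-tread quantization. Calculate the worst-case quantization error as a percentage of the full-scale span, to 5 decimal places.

0.00038 %

Rounding → worst-case error = ½ LSB = V_FS/2^18, so 100/262144 = 0.00038147 % of full scale.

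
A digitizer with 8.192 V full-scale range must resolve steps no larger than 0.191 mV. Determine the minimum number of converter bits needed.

16 bits

Number of steps required ≥ 8.192 V / 0.191 mV = 42890.05.
Need 2^N ≥ 42890.05; 2^15 = 32768, 2^16 = 65536.
Minimum N = 16.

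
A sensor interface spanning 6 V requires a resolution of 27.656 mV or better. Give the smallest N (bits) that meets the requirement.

Number of steps required ≥ 6 V / 27.656 mV = 216.95.
Need 2^N ≥ 216.95; 2^7 = 128, 2^8 = 256.
Minimum N = 8.

8 bits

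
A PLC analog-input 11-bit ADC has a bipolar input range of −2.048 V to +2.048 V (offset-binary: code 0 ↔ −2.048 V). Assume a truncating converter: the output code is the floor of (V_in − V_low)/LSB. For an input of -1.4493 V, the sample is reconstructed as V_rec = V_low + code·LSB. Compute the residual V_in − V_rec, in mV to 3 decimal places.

0.700 mV

Step size: 4.096 V ÷ 2^11 = 2.000 mV.
(V_in − V_low)/LSB = (-1.4493 − (−2.048))/0.002 = 299.3500 → code 299 (floor).
Code 299 maps back to (−2.048) + 299×0.002 V = -1.45 V.
Error = -1.4493 − (−1.45) = 0.0007 V = 0.700 mV.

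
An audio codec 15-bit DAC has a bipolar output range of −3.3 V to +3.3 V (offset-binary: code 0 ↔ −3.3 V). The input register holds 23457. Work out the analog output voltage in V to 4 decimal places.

LSB = 6.6 V / 2^15 = 201.42 µV.
V_out = (−3.3) + 23457 × 0.000201416 V = 1.42462 V.

1.4246 V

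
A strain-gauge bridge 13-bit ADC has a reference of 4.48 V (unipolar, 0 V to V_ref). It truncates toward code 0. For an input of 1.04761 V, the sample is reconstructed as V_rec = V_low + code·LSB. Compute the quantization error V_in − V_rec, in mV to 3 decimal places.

Step size: 4.48 V ÷ 2^13 = 0.547 mV.
(1.04761 − 0)/0.000546875 = 1915.6297; ⌊·⌋ gives code 1915.
V_rec = 0 + 1915·0.000546875 = 1.0472656 V.
Difference: 0.000344375 V → 0.344 mV.

0.344 mV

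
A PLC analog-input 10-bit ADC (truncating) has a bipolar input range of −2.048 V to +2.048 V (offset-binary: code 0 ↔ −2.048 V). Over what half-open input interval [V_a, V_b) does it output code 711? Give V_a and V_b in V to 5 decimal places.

[0.79600 V, 0.80000 V)

LSB = 4.096/2^10 = 4.000 mV.
V_a = V_low + 711·LSB = 0.796 V; V_b = V_low + 712·LSB = 0.8 V.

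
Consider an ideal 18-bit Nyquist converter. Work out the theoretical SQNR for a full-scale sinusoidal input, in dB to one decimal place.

110.1 dB

SNR ≈ 6.02·N + 1.76 dB = 6.02·18 + 1.76 = 110.12 dB.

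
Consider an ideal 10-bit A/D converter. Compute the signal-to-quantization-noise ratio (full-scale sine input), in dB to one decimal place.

62.0 dB

SNR ≈ 6.02·N + 1.76 dB = 6.02·10 + 1.76 = 61.96 dB.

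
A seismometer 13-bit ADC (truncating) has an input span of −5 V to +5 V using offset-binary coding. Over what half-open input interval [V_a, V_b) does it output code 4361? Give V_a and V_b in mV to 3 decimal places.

[323.486 mV, 324.707 mV)

LSB = 10/2^13 = 1.221 mV.
V_a = V_low + 4361·LSB = 0.323486 V; V_b = V_low + 4362·LSB = 0.324707 V.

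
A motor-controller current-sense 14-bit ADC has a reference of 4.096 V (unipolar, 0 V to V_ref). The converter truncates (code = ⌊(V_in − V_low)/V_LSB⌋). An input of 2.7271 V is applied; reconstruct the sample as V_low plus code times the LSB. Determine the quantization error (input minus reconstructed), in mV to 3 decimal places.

LSB = 4.096/2^14 = 250.00 µV.
(2.7271 − 0)/0.00025 = 10908.4000; ⌊·⌋ gives code 10908.
V_rec = 0 + 10908·0.00025 = 2.727 V.
Error = 2.7271 − 2.727 = 0.0001 V = 0.100 mV.

0.100 mV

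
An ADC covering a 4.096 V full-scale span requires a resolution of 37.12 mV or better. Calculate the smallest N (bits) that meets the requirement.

7 bits

Number of steps required ≥ 4.096 V / 37.12 mV = 110.34.
Need 2^N ≥ 110.34; 2^6 = 64, 2^7 = 128.
Minimum N = 7.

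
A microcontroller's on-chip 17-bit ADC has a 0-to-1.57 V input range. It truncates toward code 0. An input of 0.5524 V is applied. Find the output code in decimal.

With 131072 levels over 1.57 V, one step is 11.98 µV.
Input sits at 46117.308 steps above V_low.
⌊·⌋(46117.308) = 46117.

code 46117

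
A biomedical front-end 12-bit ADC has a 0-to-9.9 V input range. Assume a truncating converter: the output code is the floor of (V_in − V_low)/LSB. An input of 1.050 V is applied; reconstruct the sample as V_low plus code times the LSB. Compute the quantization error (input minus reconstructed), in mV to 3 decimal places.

One LSB is 9.9 V / 4096 = 2.417 mV.
(1.050 − 0)/0.00241699 = 434.4242; ⌊·⌋ gives code 434.
Reconstructed: 1.0489746 V.
Error = 1.050 − 1.0489746 = 0.00102539 V = 1.025 mV.

1.025 mV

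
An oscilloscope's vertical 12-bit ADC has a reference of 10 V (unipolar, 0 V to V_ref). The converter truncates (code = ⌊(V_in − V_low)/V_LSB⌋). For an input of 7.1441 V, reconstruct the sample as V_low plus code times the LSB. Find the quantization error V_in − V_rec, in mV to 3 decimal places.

LSB = 10/2^12 = 2.441 mV.
Scaled input = 2926.2234 LSBs, so code = 2926.
Reconstructed: 7.1435547 V.
Difference: 0.000545313 V → 0.545 mV.

0.545 mV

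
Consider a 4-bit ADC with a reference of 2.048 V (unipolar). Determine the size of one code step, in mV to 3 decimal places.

Full-scale span = 2.048 V.
LSB = 2.048 / 2^4 = 2.048 / 16 = 0.128 V = 128.000 mV.

128.000 mV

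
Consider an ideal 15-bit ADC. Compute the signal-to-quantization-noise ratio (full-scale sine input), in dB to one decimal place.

SNR ≈ 6.02·N + 1.76 dB = 6.02·15 + 1.76 = 92.06 dB.

92.1 dB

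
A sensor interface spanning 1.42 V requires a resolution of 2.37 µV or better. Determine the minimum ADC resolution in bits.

Number of steps required ≥ 1.42 V / 2.37 µV = 599156.12.
Need 2^N ≥ 599156.12; 2^19 = 524288, 2^20 = 1048576.
Minimum N = 20.

20 bits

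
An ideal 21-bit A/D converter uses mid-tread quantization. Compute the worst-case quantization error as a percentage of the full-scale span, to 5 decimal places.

Rounding → worst-case error = ½ LSB = V_FS/2^22, so 100/4194304 = 2.38419e-05 % of full scale.

0.00002 %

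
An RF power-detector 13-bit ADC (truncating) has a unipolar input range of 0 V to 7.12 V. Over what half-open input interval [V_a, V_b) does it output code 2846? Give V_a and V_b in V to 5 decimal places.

LSB = 7.12/2^13 = 0.869 mV.
V_a = V_low + 2846·LSB = 2.47357 V; V_b = V_low + 2847·LSB = 2.47444 V.

[2.47357 V, 2.47444 V)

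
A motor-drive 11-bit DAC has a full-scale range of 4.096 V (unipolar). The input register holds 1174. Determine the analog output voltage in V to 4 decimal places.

2.3480 V

LSB = 4.096 V / 2^11 = 2.000 mV.
V_out = 0 + 1174 × 0.002 V = 2.348 V.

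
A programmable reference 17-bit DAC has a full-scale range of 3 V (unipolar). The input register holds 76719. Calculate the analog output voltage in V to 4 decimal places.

1.7560 V

LSB = 3 V / 2^17 = 22.89 µV.
V_out = 0 + 76719 × 2.28882e-05 V = 1.75596 V.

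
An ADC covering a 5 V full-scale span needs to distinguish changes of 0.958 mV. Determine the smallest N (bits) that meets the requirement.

Number of steps required ≥ 5 V / 0.958 mV = 5219.21.
Need 2^N ≥ 5219.21; 2^12 = 4096, 2^13 = 8192.
Minimum N = 13.

13 bits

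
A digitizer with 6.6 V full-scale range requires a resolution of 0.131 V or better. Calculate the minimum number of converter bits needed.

Number of steps required ≥ 6.6 V / 0.131 V = 50.38.
Need 2^N ≥ 50.38; 2^5 = 32, 2^6 = 64.
Minimum N = 6.

6 bits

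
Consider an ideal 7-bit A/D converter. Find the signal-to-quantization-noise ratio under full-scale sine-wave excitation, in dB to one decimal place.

43.9 dB

SNR ≈ 6.02·N + 1.76 dB = 6.02·7 + 1.76 = 43.90 dB.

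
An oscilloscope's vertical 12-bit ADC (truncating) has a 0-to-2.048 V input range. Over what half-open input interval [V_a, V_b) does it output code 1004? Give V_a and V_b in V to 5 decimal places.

[0.50200 V, 0.50250 V)

LSB = 2.048/2^12 = 0.500 mV.
V_a = V_low + 1004·LSB = 0.502 V; V_b = V_low + 1005·LSB = 0.5025 V.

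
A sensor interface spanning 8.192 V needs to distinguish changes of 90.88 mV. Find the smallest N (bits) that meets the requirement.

7 bits

Number of steps required ≥ 8.192 V / 90.88 mV = 90.14.
Need 2^N ≥ 90.14; 2^6 = 64, 2^7 = 128.
Minimum N = 7.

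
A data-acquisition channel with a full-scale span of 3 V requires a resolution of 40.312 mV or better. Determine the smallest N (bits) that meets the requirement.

Number of steps required ≥ 3 V / 40.312 mV = 74.42.
Need 2^N ≥ 74.42; 2^6 = 64, 2^7 = 128.
Minimum N = 7.

7 bits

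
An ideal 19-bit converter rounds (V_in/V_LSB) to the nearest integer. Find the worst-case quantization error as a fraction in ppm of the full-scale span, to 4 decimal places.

Rounding → worst-case error = ½ LSB = V_FS/2^20, so 1e+06/1048576 = 0.953674 ppm of full scale.

0.9537 ppm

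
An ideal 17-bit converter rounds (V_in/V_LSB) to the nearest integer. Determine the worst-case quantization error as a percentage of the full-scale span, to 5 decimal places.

Rounding → worst-case error = ½ LSB = V_FS/2^18, so 100/262144 = 0.00038147 % of full scale.

0.00038 %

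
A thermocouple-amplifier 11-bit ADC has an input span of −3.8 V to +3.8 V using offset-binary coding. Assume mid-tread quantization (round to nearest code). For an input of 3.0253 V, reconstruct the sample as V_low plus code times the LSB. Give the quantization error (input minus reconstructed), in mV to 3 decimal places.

0.886 mV

Step size: 7.6 V ÷ 2^11 = 3.711 mV.
Scaled input = 1839.2387 LSBs, so code = 1839.
V_rec = (−3.8) + 1839·0.00371094 = 3.0244141 V.
V_in − V_rec = 0.000885938 V = 0.886 mV.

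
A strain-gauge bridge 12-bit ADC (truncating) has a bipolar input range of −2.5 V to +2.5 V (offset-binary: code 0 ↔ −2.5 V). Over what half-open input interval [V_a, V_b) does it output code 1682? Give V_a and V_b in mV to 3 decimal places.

[-446.777 mV, -445.557 mV)

LSB = 5/2^12 = 1.221 mV.
V_a = V_low + 1682·LSB = -0.446777 V; V_b = V_low + 1683·LSB = -0.445557 V.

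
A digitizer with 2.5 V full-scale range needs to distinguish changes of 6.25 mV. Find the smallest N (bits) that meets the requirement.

Number of steps required ≥ 2.5 V / 6.25 mV = 400.00.
Need 2^N ≥ 400.00; 2^8 = 256, 2^9 = 512.
Minimum N = 9.

9 bits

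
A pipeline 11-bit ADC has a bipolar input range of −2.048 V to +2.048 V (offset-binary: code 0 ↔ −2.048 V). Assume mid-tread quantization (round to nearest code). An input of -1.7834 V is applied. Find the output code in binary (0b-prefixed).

LSB = 4.096 V / 2048 = 2.000 mV.
Input sits at 132.300 steps above V_low.
So the output code is 132.
In binary (0b-prefixed): 0b10000100.

code 0b10000100 (decimal 132)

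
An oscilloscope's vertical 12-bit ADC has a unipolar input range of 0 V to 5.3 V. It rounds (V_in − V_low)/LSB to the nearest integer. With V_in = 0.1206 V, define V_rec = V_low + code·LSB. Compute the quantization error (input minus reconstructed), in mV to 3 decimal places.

0.263 mV

Step size: 5.3 V ÷ 2^12 = 1.294 mV.
Scaled input = 93.2033 LSBs, so code = 93.
V_rec = 0 + 93·0.00129395 = 0.12033691 V.
V_in − V_rec = 0.000263086 V = 0.263 mV.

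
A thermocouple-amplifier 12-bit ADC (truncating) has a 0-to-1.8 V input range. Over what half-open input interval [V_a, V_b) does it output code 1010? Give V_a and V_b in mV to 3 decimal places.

[443.848 mV, 444.287 mV)

LSB = 1.8/2^12 = 439.45 µV.
V_a = V_low + 1010·LSB = 0.443848 V; V_b = V_low + 1011·LSB = 0.444287 V.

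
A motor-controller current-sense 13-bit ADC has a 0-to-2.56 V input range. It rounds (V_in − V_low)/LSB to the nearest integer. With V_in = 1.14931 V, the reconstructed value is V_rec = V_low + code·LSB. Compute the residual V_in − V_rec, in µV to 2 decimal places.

Step size: 2.56 V ÷ 2^13 = 312.50 µV.
(V_in − V_low)/LSB = (1.14931 − 0)/0.0003125 = 3677.7920 → code 3678 (round).
Reconstructed: 1.149375 V.
V_in − V_rec = -6.5e-05 V = -65.00 µV.

-65.00 µV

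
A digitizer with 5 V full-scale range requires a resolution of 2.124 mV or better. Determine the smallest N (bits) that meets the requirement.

12 bits

Number of steps required ≥ 5 V / 2.124 mV = 2354.05.
Need 2^N ≥ 2354.05; 2^11 = 2048, 2^12 = 4096.
Minimum N = 12.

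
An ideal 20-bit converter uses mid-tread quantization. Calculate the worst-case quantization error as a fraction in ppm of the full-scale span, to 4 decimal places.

Rounding → worst-case error = ½ LSB = V_FS/2^21, so 1e+06/2097152 = 0.476837 ppm of full scale.

0.4768 ppm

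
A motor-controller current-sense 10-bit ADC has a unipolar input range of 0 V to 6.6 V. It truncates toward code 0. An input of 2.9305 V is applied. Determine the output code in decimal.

code 454

With 1024 levels over 6.6 V, one step is 6.445 mV.
(V_in − V_low)/LSB = (2.9305 − 0) / 0.00644531 = 454.672.
Floor → code 454.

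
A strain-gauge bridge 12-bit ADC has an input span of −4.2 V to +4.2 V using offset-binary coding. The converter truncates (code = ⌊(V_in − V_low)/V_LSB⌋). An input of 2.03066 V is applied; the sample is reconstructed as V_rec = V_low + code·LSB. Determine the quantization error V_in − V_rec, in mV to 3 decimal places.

One LSB is 8.4 V / 4096 = 2.051 mV.
(V_in − V_low)/LSB = (2.03066 − (−4.2))/0.00205078 = 3038.1885 → code 3038 (floor).
Reconstructed: 2.0302734 V.
Error = 2.03066 − 2.0302734 = 0.000386563 V = 0.387 mV.

0.387 mV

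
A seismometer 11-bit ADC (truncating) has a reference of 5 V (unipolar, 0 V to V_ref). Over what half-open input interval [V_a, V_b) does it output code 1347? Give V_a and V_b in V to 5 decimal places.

[3.28857 V, 3.29102 V)

LSB = 5/2^11 = 2.441 mV.
V_a = V_low + 1347·LSB = 3.28857 V; V_b = V_low + 1348·LSB = 3.29102 V.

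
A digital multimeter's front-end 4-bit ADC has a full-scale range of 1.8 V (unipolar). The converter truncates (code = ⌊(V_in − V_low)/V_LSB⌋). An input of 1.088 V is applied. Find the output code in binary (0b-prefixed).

LSB = 1.8 V / 16 = 112.500 mV.
(1.088 − 0) / 0.1125 = 9.671 LSBs.
⌊·⌋(9.671) = 9.
In binary (0b-prefixed): 0b1001.

code 0b1001 (decimal 9)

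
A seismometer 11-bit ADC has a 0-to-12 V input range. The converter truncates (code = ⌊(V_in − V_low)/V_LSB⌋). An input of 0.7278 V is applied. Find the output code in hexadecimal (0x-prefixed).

code 0x7C (decimal 124)

With 2048 levels over 12 V, one step is 5.859 mV.
(V_in − V_low)/LSB = (0.7278 − 0) / 0.00585938 = 124.211.
⌊·⌋(124.211) = 124.
In hexadecimal (0x-prefixed): 0x7C.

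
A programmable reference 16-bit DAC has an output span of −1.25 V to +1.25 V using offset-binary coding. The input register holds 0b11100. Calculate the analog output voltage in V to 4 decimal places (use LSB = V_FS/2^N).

LSB = 2.5 V / 2^16 = 38.15 µV.
Code 0b11100 = 28 decimal.
V_out = (−1.25) + 28 × 3.8147e-05 V = -1.24893 V.

-1.2489 V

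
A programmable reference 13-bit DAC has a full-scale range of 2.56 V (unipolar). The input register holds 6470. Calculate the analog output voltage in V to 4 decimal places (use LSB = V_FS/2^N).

LSB = 2.56 V / 2^13 = 312.50 µV.
V_out = 0 + 6470 × 0.0003125 V = 2.02188 V.

2.0219 V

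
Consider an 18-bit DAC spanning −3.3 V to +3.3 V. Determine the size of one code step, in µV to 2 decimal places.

Full-scale span = 6.6 V.
LSB = 6.6 / 2^18 = 6.6 / 262144 = 2.5177e-05 V = 25.18 µV.

25.18 µV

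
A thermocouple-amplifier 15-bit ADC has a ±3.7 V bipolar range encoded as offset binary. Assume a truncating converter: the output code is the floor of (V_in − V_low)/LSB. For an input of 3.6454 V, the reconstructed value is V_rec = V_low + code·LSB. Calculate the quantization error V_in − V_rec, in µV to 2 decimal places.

50.88 µV

One LSB is 7.4 V / 32768 = 225.83 µV.
(3.6454 − (−3.7))/0.00022583 = 32526.2253; ⌊·⌋ gives code 32526.
Code 32526 maps back to (−3.7) + 32526×0.00022583 V = 3.6453491 V.
Error = 3.6454 − 3.6453491 = 5.08789e-05 V = 50.88 µV.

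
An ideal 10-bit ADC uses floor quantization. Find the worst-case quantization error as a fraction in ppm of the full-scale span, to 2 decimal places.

976.56 ppm

Truncating → worst-case error = 1 LSB = V_FS/2^10, so 1e+06/1024 = 976.562 ppm of full scale.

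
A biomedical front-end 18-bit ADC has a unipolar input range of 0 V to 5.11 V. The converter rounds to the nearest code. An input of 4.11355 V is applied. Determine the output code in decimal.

code 211026

LSB = 5.11 V / 262144 = 19.49 µV.
(4.11355 − 0) / 1.94931e-05 = 211025.920 LSBs.
So the output code is 211026.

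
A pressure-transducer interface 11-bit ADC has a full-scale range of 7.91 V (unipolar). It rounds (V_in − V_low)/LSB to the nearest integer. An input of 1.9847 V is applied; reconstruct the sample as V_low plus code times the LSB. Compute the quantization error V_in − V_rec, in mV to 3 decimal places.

LSB = 7.91/2^11 = 3.862 mV.
(V_in − V_low)/LSB = (1.9847 − 0)/0.0038623 = 513.8642 → code 514 (round).
Code 514 maps back to 0 + 514×0.0038623 V = 1.9852246 V.
V_in − V_rec = -0.000524609 V = -0.525 mV.

-0.525 mV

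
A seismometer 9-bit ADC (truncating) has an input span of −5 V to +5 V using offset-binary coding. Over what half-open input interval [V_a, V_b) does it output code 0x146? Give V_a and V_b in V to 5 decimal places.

[1.36719 V, 1.38672 V)

LSB = 10/2^9 = 19.531 mV.
Code 0x146 = 326 decimal.
V_a = V_low + 326·LSB = 1.36719 V; V_b = V_low + 327·LSB = 1.38672 V.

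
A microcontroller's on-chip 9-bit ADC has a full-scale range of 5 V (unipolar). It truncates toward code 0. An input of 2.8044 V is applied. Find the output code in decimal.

Full-scale span = 5 V; LSB = 5/2^9 = 9.766 mV.
(V_in − V_low)/LSB = (2.8044 − 0) / 0.00976562 = 287.171.
⌊·⌋(287.171) = 287.

code 287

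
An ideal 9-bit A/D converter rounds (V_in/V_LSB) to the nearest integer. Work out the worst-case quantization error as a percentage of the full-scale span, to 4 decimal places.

0.0977 %

Rounding → worst-case error = ½ LSB = V_FS/2^10, so 100/1024 = 0.0976562 % of full scale.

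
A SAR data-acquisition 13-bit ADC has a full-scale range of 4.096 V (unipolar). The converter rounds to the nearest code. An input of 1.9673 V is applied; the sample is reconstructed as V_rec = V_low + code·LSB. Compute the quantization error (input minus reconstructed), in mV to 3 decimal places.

-0.200 mV

One LSB is 4.096 V / 8192 = 0.500 mV.
(1.9673 − 0)/0.0005 = 3934.6000; round gives code 3935.
Reconstructed: 1.9675 V.
Error = 1.9673 − 1.9675 = -0.0002 V = -0.200 mV.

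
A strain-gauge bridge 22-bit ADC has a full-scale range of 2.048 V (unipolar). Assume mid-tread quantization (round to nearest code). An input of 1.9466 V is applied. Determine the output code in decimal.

code 3986637

Full-scale span = 2.048 V; LSB = 2.048/2^22 = 0.49 µV.
(1.9466 − 0) / 4.88281e-07 = 3986636.800 LSBs.
round(3986636.800) = 3986637.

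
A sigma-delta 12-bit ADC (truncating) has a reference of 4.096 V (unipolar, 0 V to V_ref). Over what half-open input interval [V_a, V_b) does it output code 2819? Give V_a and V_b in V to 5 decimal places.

[2.81900 V, 2.82000 V)

LSB = 4.096/2^12 = 1.000 mV.
V_a = V_low + 2819·LSB = 2.819 V; V_b = V_low + 2820·LSB = 2.82 V.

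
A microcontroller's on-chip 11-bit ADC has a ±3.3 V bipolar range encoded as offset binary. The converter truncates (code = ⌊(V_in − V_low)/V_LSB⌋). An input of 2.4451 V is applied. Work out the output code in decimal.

LSB = 6.6 V / 2048 = 3.223 mV.
(2.4451 − (−3.3)) / 0.00322266 = 1782.722 LSBs.
⌊·⌋(1782.722) = 1782.

code 1782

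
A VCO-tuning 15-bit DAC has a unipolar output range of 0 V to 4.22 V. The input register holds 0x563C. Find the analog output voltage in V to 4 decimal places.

2.8430 V

LSB = 4.22 V / 2^15 = 128.78 µV.
Code 0x563C = 22076 decimal.
V_out = 0 + 22076 × 0.000128784 V = 2.84304 V.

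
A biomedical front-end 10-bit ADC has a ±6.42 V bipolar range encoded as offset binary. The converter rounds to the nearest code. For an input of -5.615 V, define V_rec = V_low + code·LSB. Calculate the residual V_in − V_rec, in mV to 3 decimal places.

One LSB is 12.84 V / 1024 = 12.539 mV.
(-5.615 − (−6.42))/0.0125391 = 64.1994; round gives code 64.
Reconstructed: -5.6175 V.
V_in − V_rec = 0.0025 V = 2.500 mV.

2.500 mV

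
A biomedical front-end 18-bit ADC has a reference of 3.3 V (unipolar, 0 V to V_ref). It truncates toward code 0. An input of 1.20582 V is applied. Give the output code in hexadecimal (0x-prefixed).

code 0x1762B (decimal 95787)

LSB = 3.3 V / 262144 = 12.59 µV.
(1.20582 − 0) / 1.25885e-05 = 95787.418 LSBs.
So the output code is 95787.
In hexadecimal (0x-prefixed): 0x1762B.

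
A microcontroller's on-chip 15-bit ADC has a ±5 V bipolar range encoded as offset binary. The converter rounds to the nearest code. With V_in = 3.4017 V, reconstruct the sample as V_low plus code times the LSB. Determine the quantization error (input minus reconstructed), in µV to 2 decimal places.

-94.43 µV

One LSB is 10 V / 32768 = 305.18 µV.
(V_in − V_low)/LSB = (3.4017 − (−5))/0.000305176 = 27530.6906 → code 27531 (round).
Code 27531 maps back to (−5) + 27531×0.000305176 V = 3.4017944 V.
Difference: -9.44336e-05 V → -94.43 µV.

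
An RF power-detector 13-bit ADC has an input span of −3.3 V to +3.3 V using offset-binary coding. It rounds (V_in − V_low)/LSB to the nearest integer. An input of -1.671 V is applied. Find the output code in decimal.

code 2022

LSB = 6.6 V / 8192 = 0.806 mV.
Input sits at 2021.935 steps above V_low.
round(2021.935) = 2022.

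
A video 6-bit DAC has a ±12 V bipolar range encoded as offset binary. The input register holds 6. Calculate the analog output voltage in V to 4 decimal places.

LSB = 24 V / 2^6 = 375.000 mV.
V_out = (−12) + 6 × 0.375 V = -9.75 V.

-9.7500 V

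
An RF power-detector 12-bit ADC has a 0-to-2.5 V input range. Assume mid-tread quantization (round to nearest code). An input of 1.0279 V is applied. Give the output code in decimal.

code 1684

Full-scale span = 2.5 V; LSB = 2.5/2^12 = 0.610 mV.
(V_in − V_low)/LSB = (1.0279 − 0) / 0.000610352 = 1684.111.
So the output code is 1684.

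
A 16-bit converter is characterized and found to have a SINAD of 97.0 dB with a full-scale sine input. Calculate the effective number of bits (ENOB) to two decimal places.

ENOB = (SINAD − 1.76) / 6.02 = (97.0 − 1.76)/6.02 = 15.821.

15.82 bits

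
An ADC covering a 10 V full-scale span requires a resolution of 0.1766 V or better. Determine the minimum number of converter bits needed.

Number of steps required ≥ 10 V / 0.1766 V = 56.63.
Need 2^N ≥ 56.63; 2^5 = 32, 2^6 = 64.
Minimum N = 6.

6 bits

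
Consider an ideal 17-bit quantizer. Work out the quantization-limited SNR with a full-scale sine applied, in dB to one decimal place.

104.1 dB

SNR ≈ 6.02·N + 1.76 dB = 6.02·17 + 1.76 = 104.10 dB.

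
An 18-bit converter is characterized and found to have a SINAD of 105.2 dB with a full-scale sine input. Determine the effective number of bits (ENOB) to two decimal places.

ENOB = (SINAD − 1.76) / 6.02 = (105.2 − 1.76)/6.02 = 17.183.

17.18 bits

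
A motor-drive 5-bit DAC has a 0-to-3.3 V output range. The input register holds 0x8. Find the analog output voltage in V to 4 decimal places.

0.8250 V

LSB = 3.3 V / 2^5 = 103.125 mV.
Code 0x8 = 8 decimal.
V_out = 0 + 8 × 0.103125 V = 0.825 V.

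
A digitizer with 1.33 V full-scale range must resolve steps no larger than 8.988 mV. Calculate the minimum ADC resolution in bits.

Number of steps required ≥ 1.33 V / 8.988 mV = 147.98.
Need 2^N ≥ 147.98; 2^7 = 128, 2^8 = 256.
Minimum N = 8.

8 bits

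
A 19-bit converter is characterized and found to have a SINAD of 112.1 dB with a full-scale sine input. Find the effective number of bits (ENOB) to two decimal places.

18.33 bits

ENOB = (SINAD − 1.76) / 6.02 = (112.1 − 1.76)/6.02 = 18.329.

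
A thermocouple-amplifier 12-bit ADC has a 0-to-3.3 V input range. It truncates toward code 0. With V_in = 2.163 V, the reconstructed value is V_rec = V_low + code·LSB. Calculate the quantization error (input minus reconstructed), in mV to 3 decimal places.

0.598 mV

LSB = 3.3/2^12 = 0.806 mV.
(2.163 − 0)/0.000805664 = 2684.7418; ⌊·⌋ gives code 2684.
Code 2684 maps back to 0 + 2684×0.000805664 V = 2.1624023 V.
Error = 2.163 − 2.1624023 = 0.000597656 V = 0.598 mV.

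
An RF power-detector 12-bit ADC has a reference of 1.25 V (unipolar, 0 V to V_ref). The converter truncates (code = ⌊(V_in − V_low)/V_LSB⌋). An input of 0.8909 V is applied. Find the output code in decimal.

code 2919

Full-scale span = 1.25 V; LSB = 1.25/2^12 = 305.18 µV.
(V_in − V_low)/LSB = (0.8909 − 0) / 0.000305176 = 2919.301.
⌊·⌋(2919.301) = 2919.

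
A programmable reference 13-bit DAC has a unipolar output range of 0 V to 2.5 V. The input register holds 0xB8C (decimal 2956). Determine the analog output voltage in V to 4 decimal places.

0.9021 V

LSB = 2.5 V / 2^13 = 305.18 µV.
Code 0xB8C = 2956 decimal.
V_out = 0 + 2956 × 0.000305176 V = 0.9021 V.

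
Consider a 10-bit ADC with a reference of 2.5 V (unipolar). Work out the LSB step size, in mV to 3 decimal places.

2.441 mV

Full-scale span = 2.5 V.
LSB = 2.5 / 2^10 = 2.5 / 1024 = 0.00244141 V = 2.441 mV.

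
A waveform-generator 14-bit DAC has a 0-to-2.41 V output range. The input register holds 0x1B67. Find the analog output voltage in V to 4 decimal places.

LSB = 2.41 V / 2^14 = 147.09 µV.
Code 0x1B67 = 7015 decimal.
V_out = 0 + 7015 × 0.000147095 V = 1.03187 V.

1.0319 V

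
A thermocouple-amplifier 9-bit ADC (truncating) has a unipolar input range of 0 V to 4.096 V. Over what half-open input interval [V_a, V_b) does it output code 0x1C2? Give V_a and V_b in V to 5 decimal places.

LSB = 4.096/2^9 = 8.000 mV.
Code 0x1C2 = 450 decimal.
V_a = V_low + 450·LSB = 3.6 V; V_b = V_low + 451·LSB = 3.608 V.

[3.60000 V, 3.60800 V)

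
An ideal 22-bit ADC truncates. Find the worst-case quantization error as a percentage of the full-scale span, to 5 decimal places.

0.00002 %

Truncating → worst-case error = 1 LSB = V_FS/2^22, so 100/4194304 = 2.38419e-05 % of full scale.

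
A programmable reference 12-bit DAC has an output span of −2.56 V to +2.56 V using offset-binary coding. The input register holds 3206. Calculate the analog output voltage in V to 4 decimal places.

1.4475 V

LSB = 5.12 V / 2^12 = 1.250 mV.
V_out = (−2.56) + 3206 × 0.00125 V = 1.4475 V.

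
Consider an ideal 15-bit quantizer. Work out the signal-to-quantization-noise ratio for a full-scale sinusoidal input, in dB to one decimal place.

SNR ≈ 6.02·N + 1.76 dB = 6.02·15 + 1.76 = 92.06 dB.

92.1 dB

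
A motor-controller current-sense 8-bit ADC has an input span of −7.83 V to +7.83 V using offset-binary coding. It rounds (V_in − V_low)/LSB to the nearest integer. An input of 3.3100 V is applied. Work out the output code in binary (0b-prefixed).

LSB = 15.66 V / 256 = 61.172 mV.
(3.3100 − (−7.83)) / 0.0611719 = 182.110 LSBs.
So the output code is 182.
In binary (0b-prefixed): 0b10110110.

code 0b10110110 (decimal 182)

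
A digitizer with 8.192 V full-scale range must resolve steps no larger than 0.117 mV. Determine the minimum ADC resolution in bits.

Number of steps required ≥ 8.192 V / 0.117 mV = 70017.09.
Need 2^N ≥ 70017.09; 2^16 = 65536, 2^17 = 131072.
Minimum N = 17.

17 bits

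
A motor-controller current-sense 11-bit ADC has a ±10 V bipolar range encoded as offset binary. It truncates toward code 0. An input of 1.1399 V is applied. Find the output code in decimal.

With 2048 levels over 20 V, one step is 9.766 mV.
Input sits at 1140.726 steps above V_low.
So the output code is 1140.

code 1140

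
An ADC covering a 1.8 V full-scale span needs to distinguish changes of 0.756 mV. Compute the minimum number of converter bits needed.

12 bits

Number of steps required ≥ 1.8 V / 0.756 mV = 2380.95.
Need 2^N ≥ 2380.95; 2^11 = 2048, 2^12 = 4096.
Minimum N = 12.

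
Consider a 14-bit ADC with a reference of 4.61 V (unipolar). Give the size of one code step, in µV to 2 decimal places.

Full-scale span = 4.61 V.
LSB = 4.61 / 2^14 = 4.61 / 16384 = 0.000281372 V = 281.37 µV.

281.37 µV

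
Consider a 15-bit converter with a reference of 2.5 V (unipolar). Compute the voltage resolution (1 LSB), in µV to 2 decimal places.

76.29 µV

Full-scale span = 2.5 V.
LSB = 2.5 / 2^15 = 2.5 / 32768 = 7.62939e-05 V = 76.29 µV.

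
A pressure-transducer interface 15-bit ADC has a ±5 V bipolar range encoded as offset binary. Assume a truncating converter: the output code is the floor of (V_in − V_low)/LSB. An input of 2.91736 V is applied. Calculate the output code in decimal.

code 25943

With 32768 levels over 10 V, one step is 305.18 µV.
(V_in − V_low)/LSB = (2.91736 − (−5)) / 0.000305176 = 25943.605.
So the output code is 25943.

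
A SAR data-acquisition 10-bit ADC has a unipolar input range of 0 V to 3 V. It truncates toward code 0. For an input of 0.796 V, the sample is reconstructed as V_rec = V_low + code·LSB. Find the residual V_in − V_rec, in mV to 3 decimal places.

2.055 mV

LSB = 3/2^10 = 2.930 mV.
Scaled input = 271.7013 LSBs, so code = 271.
Reconstructed: 0.79394531 V.
Error = 0.796 − 0.79394531 = 0.00205469 V = 2.055 mV.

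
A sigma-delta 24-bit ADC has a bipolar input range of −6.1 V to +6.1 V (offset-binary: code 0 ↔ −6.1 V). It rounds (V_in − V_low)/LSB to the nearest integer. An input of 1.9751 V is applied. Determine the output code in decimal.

code 11104729

LSB = 12.2 V / 16777216 = 0.73 µV.
(V_in − V_low)/LSB = (1.9751 − (−6.1)) / 7.27177e-07 = 11104729.256.
round(11104729.256) = 11104729.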